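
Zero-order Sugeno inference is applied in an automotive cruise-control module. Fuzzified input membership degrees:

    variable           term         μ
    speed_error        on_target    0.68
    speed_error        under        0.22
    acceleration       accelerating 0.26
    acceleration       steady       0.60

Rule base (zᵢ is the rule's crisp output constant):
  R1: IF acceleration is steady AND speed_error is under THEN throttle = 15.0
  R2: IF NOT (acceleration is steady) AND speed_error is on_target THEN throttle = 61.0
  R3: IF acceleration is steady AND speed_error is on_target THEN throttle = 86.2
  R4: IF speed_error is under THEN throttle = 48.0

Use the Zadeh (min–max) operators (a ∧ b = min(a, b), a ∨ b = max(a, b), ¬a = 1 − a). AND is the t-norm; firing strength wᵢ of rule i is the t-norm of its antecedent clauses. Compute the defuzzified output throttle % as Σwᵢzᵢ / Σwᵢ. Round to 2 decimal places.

R1 (z=15.0): steady=0.60, under=0.22; AND[min(a, b)] → w = 0.22
R2 (z=61.0): ¬steady=1−0.60=0.40, on_target=0.68; AND[min(a, b)] → w = 0.40
R3 (z=86.2): steady=0.60, on_target=0.68; AND[min(a, b)] → w = 0.60
R4 (z=48.0): under=0.22 → w = 0.22
Weighted average = (0.22·15.0 + 0.40·61.0 + 0.60·86.2 + 0.22·48.0) / (0.22 + 0.40 + 0.60 + 0.22)
  = 89.9800 / 1.4400 = 62.49

62.49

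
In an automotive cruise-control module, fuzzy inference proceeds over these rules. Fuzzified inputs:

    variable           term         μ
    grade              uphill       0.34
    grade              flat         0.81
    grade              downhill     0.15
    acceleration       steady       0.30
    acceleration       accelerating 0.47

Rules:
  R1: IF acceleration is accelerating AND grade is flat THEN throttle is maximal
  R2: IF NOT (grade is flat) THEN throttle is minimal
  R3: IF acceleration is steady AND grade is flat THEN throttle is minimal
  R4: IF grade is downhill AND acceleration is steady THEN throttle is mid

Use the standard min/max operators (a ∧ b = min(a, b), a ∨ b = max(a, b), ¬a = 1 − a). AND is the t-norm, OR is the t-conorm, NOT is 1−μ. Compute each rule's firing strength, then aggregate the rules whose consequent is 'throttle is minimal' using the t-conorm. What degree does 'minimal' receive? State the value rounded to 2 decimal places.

0.30

R1: accelerating=0.47, flat=0.81; AND[min(a, b)] → w = 0.47
R2: ¬flat=1−0.81=0.19 → w = 0.19
R3: steady=0.30, flat=0.81; AND[min(a, b)] → w = 0.30
R4: downhill=0.15, steady=0.30; AND[min(a, b)] → w = 0.15
Rules with consequent 'minimal': {R2, R3} → strengths 0.19, 0.30
Aggregate via t-conorm [max(a, b)]: 0.30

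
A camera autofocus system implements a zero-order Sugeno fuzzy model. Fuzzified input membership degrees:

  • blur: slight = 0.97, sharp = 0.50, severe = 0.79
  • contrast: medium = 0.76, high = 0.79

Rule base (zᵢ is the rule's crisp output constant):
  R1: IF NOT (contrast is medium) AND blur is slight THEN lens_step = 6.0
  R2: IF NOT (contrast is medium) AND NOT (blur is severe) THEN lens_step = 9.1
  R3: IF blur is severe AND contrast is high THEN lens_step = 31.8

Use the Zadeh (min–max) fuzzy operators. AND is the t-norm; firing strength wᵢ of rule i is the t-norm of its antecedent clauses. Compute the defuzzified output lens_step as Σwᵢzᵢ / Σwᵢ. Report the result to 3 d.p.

R1 (z=6.0): ¬medium=1−0.76=0.24, slight=0.97; AND[min(a, b)] → w = 0.24
R2 (z=9.1): ¬medium=1−0.76=0.24, ¬severe=1−0.79=0.21; AND[min(a, b)] → w = 0.21
R3 (z=31.8): severe=0.79, high=0.79; AND[min(a, b)] → w = 0.79
Weighted average = (0.24·6.0 + 0.21·9.1 + 0.79·31.8) / (0.24 + 0.21 + 0.79)
  = 28.4730 / 1.2400 = 22.962

22.962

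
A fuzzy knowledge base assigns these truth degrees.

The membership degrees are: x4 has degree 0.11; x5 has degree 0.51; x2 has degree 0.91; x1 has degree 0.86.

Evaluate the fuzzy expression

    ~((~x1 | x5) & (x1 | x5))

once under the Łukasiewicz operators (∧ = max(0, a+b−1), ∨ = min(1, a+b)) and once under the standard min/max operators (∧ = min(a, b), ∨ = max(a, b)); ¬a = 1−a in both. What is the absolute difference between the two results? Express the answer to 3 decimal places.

Under Łukasiewicz:
  ~x1 = 1 − 0.86 = 0.14
  ~x1 | x5 = min(1, a+b) on (0.14, 0.51) = 0.65
  x1 | x5 = min(1, a+b) on (0.86, 0.51) = 1.00
  (~x1 | x5) & (x1 | x5) = max(0, a+b−1) on (0.65, 1.00) = 0.65
  ~((~x1 | x5) & (x1 | x5)) = 1 − 0.65 = 0.35
  → value = 0.3500
Under standard min/max:
  ~x1 = 1 − 0.86 = 0.14
  ~x1 | x5 = max(a, b) on (0.14, 0.51) = 0.51
  x1 | x5 = max(a, b) on (0.86, 0.51) = 0.86
  (~x1 | x5) & (x1 | x5) = min(a, b) on (0.51, 0.86) = 0.51
  ~((~x1 | x5) & (x1 | x5)) = 1 − 0.51 = 0.49
  → value = 0.4900
|0.3500 − 0.4900| = 0.140

0.140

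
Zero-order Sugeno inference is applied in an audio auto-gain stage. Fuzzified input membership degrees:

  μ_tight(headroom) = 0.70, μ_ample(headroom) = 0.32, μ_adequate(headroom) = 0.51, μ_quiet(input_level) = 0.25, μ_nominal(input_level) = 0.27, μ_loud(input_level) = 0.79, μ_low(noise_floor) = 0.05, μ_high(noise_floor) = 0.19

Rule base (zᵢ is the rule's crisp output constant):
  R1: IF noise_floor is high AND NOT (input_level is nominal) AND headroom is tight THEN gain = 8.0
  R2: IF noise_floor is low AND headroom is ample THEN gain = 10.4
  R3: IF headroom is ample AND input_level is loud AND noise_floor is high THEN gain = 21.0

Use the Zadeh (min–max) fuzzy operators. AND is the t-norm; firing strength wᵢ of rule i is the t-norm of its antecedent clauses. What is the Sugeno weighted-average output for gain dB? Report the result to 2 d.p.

R1 (z=8.0): high=0.19, ¬nominal=1−0.27=0.73, tight=0.70; AND[min(a, b)] → w = 0.19
R2 (z=10.4): low=0.05, ample=0.32; AND[min(a, b)] → w = 0.05
R3 (z=21.0): ample=0.32, loud=0.79, high=0.19; AND[min(a, b)] → w = 0.19
Weighted average = (0.19·8.0 + 0.05·10.4 + 0.19·21.0) / (0.19 + 0.05 + 0.19)
  = 6.0300 / 0.4300 = 14.02

14.02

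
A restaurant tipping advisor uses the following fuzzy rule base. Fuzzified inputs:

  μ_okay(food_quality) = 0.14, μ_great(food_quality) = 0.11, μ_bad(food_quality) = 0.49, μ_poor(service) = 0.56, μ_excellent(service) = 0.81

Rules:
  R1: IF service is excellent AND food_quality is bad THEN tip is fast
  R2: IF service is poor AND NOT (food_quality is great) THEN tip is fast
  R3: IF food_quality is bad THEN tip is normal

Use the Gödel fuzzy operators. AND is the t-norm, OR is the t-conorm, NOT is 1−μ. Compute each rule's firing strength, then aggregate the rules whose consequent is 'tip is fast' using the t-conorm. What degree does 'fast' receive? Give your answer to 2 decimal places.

0.56

R1: excellent=0.81, bad=0.49; AND[min(a, b)] → w = 0.49
R2: poor=0.56, ¬great=1−0.11=0.89; AND[min(a, b)] → w = 0.56
R3: bad=0.49 → w = 0.49
Rules with consequent 'fast': {R1, R2} → strengths 0.49, 0.56
Aggregate via t-conorm [max(a, b)]: 0.56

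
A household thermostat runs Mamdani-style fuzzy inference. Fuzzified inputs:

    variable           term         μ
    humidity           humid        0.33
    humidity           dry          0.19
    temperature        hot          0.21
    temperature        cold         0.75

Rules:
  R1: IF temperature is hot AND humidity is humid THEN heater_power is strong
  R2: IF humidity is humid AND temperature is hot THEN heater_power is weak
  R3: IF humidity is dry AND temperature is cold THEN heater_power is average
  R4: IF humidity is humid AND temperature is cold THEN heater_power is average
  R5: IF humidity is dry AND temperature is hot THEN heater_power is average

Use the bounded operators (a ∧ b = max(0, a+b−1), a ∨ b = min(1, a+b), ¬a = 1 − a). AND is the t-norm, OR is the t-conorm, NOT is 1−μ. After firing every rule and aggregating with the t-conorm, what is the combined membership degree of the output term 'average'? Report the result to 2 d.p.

R1: hot=0.21, humid=0.33; AND[max(0, a+b−1)] → w = 0.00
R2: humid=0.33, hot=0.21; AND[max(0, a+b−1)] → w = 0.00
R3: dry=0.19, cold=0.75; AND[max(0, a+b−1)] → w = 0.00
R4: humid=0.33, cold=0.75; AND[max(0, a+b−1)] → w = 0.08
R5: dry=0.19, hot=0.21; AND[max(0, a+b−1)] → w = 0.00
Rules with consequent 'average': {R3, R4, R5} → strengths 0.00, 0.08, 0.00
Aggregate via t-conorm [min(1, a+b)]: 0.08

0.08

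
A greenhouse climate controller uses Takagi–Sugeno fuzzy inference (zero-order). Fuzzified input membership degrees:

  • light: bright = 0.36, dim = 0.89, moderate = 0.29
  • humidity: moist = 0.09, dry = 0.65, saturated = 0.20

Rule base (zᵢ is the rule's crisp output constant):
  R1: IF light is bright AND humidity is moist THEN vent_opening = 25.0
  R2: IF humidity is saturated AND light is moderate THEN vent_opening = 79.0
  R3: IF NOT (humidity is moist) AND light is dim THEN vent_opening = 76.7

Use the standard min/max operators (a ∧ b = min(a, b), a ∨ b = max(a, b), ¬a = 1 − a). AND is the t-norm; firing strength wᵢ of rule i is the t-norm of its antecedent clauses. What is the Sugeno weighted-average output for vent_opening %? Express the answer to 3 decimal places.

R1 (z=25.0): bright=0.36, moist=0.09; AND[min(a, b)] → w = 0.09
R2 (z=79.0): saturated=0.20, moderate=0.29; AND[min(a, b)] → w = 0.20
R3 (z=76.7): ¬moist=1−0.09=0.91, dim=0.89; AND[min(a, b)] → w = 0.89
Weighted average = (0.09·25.0 + 0.20·79.0 + 0.89·76.7) / (0.09 + 0.20 + 0.89)
  = 86.3130 / 1.1800 = 73.147

73.147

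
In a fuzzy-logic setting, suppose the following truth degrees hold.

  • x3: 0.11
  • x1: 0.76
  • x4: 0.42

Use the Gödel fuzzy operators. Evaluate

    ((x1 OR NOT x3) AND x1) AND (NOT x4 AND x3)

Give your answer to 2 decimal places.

NOT x3 = 1 − 0.11 = 0.89
x1 OR NOT x3 = max(a, b) on (0.76, 0.89) = 0.89
(x1 OR NOT x3) AND x1 = min(a, b) on (0.89, 0.76) = 0.76
NOT x4 = 1 − 0.42 = 0.58
NOT x4 AND x3 = min(a, b) on (0.58, 0.11) = 0.11
((x1 OR NOT x3) AND x1) AND (NOT x4 AND x3) = min(a, b) on (0.76, 0.11) = 0.11

0.11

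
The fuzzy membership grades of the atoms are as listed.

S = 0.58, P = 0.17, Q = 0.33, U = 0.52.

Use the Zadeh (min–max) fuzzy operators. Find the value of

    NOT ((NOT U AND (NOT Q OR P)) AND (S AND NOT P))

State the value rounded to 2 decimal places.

0.52

NOT U = 1 − 0.52 = 0.48
NOT Q = 1 − 0.33 = 0.67
NOT Q OR P = max(a, b) on (0.67, 0.17) = 0.67
NOT U AND (NOT Q OR P) = min(a, b) on (0.48, 0.67) = 0.48
NOT P = 1 − 0.17 = 0.83
S AND NOT P = min(a, b) on (0.58, 0.83) = 0.58
(NOT U AND (NOT Q OR P)) AND (S AND NOT P) = min(a, b) on (0.48, 0.58) = 0.48
NOT ((NOT U AND (NOT Q OR P)) AND (S AND NOT P)) = 1 − 0.48 = 0.52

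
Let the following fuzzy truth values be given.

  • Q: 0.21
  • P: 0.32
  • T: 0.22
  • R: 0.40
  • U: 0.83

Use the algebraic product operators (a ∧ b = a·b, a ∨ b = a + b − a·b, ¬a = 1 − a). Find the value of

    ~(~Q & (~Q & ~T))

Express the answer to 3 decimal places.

0.513

~Q = 1 − 0.2100 = 0.7900
~Q = 1 − 0.2100 = 0.7900
~T = 1 − 0.2200 = 0.7800
~Q & ~T = a·b on (0.7900, 0.7800) = 0.6162
~Q & (~Q & ~T) = a·b on (0.7900, 0.6162) = 0.4868
~(~Q & (~Q & ~T)) = 1 − 0.4868 = 0.5132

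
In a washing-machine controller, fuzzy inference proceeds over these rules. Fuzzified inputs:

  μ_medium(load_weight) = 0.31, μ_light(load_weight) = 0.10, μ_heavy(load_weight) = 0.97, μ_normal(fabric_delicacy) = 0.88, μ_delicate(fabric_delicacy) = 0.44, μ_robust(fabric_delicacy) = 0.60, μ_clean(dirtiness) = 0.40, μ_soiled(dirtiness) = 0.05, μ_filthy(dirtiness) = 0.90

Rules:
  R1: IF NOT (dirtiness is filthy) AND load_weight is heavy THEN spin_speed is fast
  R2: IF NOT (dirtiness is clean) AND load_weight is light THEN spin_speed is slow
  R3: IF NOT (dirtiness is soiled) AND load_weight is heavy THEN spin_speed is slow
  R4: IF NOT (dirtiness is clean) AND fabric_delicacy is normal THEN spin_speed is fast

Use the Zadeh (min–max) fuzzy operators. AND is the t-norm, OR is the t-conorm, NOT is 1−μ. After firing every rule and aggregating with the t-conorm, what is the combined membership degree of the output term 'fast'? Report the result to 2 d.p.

0.60

R1: ¬filthy=1−0.90=0.10, heavy=0.97; AND[min(a, b)] → w = 0.10
R2: ¬clean=1−0.40=0.60, light=0.10; AND[min(a, b)] → w = 0.10
R3: ¬soiled=1−0.05=0.95, heavy=0.97; AND[min(a, b)] → w = 0.95
R4: ¬clean=1−0.40=0.60, normal=0.88; AND[min(a, b)] → w = 0.60
Rules with consequent 'fast': {R1, R4} → strengths 0.10, 0.60
Aggregate via t-conorm [max(a, b)]: 0.60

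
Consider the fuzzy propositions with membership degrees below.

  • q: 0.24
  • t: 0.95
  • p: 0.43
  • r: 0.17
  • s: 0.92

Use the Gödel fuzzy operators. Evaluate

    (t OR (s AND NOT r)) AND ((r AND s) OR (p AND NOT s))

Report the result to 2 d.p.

NOT r = 1 − 0.17 = 0.83
s AND NOT r = min(a, b) on (0.92, 0.83) = 0.83
t OR (s AND NOT r) = max(a, b) on (0.95, 0.83) = 0.95
r AND s = min(a, b) on (0.17, 0.92) = 0.17
NOT s = 1 − 0.92 = 0.08
p AND NOT s = min(a, b) on (0.43, 0.08) = 0.08
(r AND s) OR (p AND NOT s) = max(a, b) on (0.17, 0.08) = 0.17
(t OR (s AND NOT r)) AND ((r AND s) OR (p AND NOT s)) = min(a, b) on (0.95, 0.17) = 0.17

0.17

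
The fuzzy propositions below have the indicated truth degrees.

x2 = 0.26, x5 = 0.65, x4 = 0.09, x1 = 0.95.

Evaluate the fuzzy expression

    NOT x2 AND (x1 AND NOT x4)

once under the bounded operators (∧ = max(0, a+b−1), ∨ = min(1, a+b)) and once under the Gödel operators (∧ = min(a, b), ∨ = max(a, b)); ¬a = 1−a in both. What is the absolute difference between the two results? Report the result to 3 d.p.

0.140

Under bounded:
  NOT x2 = 1 − 0.26 = 0.74
  NOT x4 = 1 − 0.09 = 0.91
  x1 AND NOT x4 = max(0, a+b−1) on (0.95, 0.91) = 0.86
  NOT x2 AND (x1 AND NOT x4) = max(0, a+b−1) on (0.74, 0.86) = 0.60
  → value = 0.6000
Under Gödel:
  NOT x2 = 1 − 0.26 = 0.74
  NOT x4 = 1 − 0.09 = 0.91
  x1 AND NOT x4 = min(a, b) on (0.95, 0.91) = 0.91
  NOT x2 AND (x1 AND NOT x4) = min(a, b) on (0.74, 0.91) = 0.74
  → value = 0.7400
|0.6000 − 0.7400| = 0.140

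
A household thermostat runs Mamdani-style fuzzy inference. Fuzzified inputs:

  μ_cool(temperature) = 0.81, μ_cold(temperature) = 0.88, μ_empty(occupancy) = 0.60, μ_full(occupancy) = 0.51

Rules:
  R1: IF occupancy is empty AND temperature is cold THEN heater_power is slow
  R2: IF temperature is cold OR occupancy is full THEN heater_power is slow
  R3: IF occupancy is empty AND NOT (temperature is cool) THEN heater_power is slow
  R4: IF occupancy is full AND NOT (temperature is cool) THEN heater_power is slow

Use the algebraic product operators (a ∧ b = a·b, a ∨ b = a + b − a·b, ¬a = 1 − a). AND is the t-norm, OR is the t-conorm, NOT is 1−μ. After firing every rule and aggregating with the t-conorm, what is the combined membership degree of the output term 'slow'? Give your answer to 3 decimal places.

R1: empty=0.60, cold=0.88; AND[a·b] → w = 0.5280
R2: cold=0.88, full=0.51; OR[a + b − a·b] → w = 0.9412
R3: empty=0.60, ¬cool=1−0.81=0.19; AND[a·b] → w = 0.1140
R4: full=0.51, ¬cool=1−0.81=0.19; AND[a·b] → w = 0.0969
Rules with consequent 'slow': {R1, R2, R3, R4} → strengths 0.5280, 0.9412, 0.1140, 0.0969
Aggregate via t-conorm [a + b − a·b]: 0.9778

0.978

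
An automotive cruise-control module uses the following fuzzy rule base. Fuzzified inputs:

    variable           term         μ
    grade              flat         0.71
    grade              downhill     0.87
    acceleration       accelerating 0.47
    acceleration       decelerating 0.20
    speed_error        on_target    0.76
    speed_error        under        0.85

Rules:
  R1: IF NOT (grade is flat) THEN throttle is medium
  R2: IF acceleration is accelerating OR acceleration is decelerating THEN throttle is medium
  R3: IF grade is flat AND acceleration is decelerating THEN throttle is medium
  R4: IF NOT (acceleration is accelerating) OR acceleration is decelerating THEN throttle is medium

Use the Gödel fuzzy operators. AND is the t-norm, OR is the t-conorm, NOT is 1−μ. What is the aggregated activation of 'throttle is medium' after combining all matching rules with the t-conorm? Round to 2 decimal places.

0.53

R1: ¬flat=1−0.71=0.29 → w = 0.29
R2: accelerating=0.47, decelerating=0.20; OR[max(a, b)] → w = 0.47
R3: flat=0.71, decelerating=0.20; AND[min(a, b)] → w = 0.20
R4: ¬accelerating=1−0.47=0.53, decelerating=0.20; OR[max(a, b)] → w = 0.53
Rules with consequent 'medium': {R1, R2, R3, R4} → strengths 0.29, 0.47, 0.20, 0.53
Aggregate via t-conorm [max(a, b)]: 0.53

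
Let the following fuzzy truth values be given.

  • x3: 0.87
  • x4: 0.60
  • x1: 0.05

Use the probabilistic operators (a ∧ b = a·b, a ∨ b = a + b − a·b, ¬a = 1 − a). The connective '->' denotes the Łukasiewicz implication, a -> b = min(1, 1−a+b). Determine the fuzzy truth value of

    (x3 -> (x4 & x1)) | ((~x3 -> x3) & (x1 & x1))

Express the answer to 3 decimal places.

x4 & x1 = a·b on (0.6000, 0.0500) = 0.0300
x3 -> (x4 & x1)  [Łukasiewicz: min(1, 1−a+b)] with a=0.8700, b=0.0300 → 0.1600
~x3 = 1 − 0.8700 = 0.1300
~x3 -> x3  [Łukasiewicz: min(1, 1−a+b)] with a=0.1300, b=0.8700 → 1.0000
x1 & x1 = a·b on (0.0500, 0.0500) = 0.0025
(~x3 -> x3) & (x1 & x1) = a·b on (1.0000, 0.0025) = 0.0025
(x3 -> (x4 & x1)) | ((~x3 -> x3) & (x1 & x1)) = a + b − a·b on (0.1600, 0.0025) = 0.1621

0.162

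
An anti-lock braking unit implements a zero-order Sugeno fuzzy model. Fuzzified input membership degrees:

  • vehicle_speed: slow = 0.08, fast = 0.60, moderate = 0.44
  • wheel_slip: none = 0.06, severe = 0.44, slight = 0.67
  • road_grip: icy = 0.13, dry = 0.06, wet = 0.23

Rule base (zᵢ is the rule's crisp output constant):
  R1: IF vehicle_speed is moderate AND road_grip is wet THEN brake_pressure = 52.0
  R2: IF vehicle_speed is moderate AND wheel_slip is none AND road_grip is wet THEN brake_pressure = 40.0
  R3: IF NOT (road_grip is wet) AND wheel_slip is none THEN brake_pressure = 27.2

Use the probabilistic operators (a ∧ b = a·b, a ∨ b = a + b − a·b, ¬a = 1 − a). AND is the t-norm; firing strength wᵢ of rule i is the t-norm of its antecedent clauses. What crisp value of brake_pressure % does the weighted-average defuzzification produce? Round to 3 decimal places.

R1 (z=52.0): moderate=0.44, wet=0.23; AND[a·b] → w = 0.1012
R2 (z=40.0): moderate=0.44, none=0.06, wet=0.23; AND[a·b] → w = 0.0061
R3 (z=27.2): ¬wet=1−0.23=0.77, none=0.06; AND[a·b] → w = 0.0462
Weighted average = (0.1012·52.0 + 0.0061·40.0 + 0.0462·27.2) / (0.1012 + 0.0061 + 0.0462)
  = 6.7619 / 0.1535 = 44.060

44.060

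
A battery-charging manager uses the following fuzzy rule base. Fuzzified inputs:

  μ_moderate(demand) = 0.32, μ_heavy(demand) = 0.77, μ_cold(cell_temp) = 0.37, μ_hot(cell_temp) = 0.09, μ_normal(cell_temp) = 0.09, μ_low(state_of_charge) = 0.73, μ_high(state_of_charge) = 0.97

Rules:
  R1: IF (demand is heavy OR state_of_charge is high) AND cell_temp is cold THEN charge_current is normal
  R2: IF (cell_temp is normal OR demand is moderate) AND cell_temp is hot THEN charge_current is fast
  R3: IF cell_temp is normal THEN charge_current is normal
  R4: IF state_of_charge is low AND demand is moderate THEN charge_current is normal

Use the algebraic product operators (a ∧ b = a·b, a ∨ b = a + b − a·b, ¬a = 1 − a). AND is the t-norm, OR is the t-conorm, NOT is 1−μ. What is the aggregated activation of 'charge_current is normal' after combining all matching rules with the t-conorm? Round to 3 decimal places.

0.559

R1: (heavy=0.77 OR high=0.97) = 0.9931; AND[a·b] with cold=0.37 → w = 0.3674
R2: (normal=0.09 OR moderate=0.32) = 0.3812; AND[a·b] with hot=0.09 → w = 0.0343
R3: normal=0.09 → w = 0.0900
R4: low=0.73, moderate=0.32; AND[a·b] → w = 0.2336
Rules with consequent 'normal': {R1, R3, R4} → strengths 0.3674, 0.0900, 0.2336
Aggregate via t-conorm [a + b − a·b]: 0.5588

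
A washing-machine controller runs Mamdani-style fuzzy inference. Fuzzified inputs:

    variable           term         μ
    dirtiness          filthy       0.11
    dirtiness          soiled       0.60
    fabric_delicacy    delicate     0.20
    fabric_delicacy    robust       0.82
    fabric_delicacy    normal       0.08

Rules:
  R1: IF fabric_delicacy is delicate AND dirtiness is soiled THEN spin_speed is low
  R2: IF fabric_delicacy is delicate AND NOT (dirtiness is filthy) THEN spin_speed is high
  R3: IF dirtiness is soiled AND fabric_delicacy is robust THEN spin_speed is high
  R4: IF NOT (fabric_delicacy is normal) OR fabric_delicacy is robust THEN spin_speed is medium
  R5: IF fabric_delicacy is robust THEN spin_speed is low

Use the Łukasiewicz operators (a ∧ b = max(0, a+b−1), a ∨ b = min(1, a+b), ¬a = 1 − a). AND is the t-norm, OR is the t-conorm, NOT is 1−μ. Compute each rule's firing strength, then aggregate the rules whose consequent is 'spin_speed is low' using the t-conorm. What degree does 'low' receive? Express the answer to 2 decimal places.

R1: delicate=0.20, soiled=0.60; AND[max(0, a+b−1)] → w = 0.00
R2: delicate=0.20, ¬filthy=1−0.11=0.89; AND[max(0, a+b−1)] → w = 0.09
R3: soiled=0.60, robust=0.82; AND[max(0, a+b−1)] → w = 0.42
R4: ¬normal=1−0.08=0.92, robust=0.82; OR[min(1, a+b)] → w = 1.00
R5: robust=0.82 → w = 0.82
Rules with consequent 'low': {R1, R5} → strengths 0.00, 0.82
Aggregate via t-conorm [min(1, a+b)]: 0.82

0.82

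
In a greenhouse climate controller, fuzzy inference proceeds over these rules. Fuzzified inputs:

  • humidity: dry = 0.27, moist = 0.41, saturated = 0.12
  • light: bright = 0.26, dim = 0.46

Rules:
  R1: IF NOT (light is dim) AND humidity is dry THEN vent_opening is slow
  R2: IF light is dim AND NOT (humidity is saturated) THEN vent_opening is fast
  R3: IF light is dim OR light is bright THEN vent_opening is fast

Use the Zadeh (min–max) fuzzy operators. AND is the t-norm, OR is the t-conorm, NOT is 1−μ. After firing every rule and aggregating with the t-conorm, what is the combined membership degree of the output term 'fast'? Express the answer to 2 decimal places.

0.46

R1: ¬dim=1−0.46=0.54, dry=0.27; AND[min(a, b)] → w = 0.27
R2: dim=0.46, ¬saturated=1−0.12=0.88; AND[min(a, b)] → w = 0.46
R3: dim=0.46, bright=0.26; OR[max(a, b)] → w = 0.46
Rules with consequent 'fast': {R2, R3} → strengths 0.46, 0.46
Aggregate via t-conorm [max(a, b)]: 0.46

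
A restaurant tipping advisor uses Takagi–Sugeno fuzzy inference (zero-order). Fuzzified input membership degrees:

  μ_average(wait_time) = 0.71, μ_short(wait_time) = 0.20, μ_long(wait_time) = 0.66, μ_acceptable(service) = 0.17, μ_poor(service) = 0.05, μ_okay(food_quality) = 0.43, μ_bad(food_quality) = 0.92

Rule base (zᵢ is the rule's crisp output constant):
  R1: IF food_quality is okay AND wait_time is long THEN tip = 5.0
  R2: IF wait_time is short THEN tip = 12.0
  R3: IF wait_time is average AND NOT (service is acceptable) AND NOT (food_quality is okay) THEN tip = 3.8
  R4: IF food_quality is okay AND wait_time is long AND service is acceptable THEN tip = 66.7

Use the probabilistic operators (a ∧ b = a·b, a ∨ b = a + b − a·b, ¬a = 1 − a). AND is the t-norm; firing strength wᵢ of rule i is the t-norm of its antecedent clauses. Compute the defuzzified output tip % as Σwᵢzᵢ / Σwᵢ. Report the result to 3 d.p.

R1 (z=5.0): okay=0.43, long=0.66; AND[a·b] → w = 0.2838
R2 (z=12.0): short=0.20 → w = 0.2000
R3 (z=3.8): average=0.71, ¬acceptable=1−0.17=0.83, ¬okay=1−0.43=0.57; AND[a·b] → w = 0.3359
R4 (z=66.7): okay=0.43, long=0.66, acceptable=0.17; AND[a·b] → w = 0.0482
Weighted average = (0.2838·5.0 + 0.2000·12.0 + 0.3359·3.8 + 0.0482·66.7) / (0.2838 + 0.2000 + 0.3359 + 0.0482)
  = 8.3134 / 0.8679 = 9.578

9.578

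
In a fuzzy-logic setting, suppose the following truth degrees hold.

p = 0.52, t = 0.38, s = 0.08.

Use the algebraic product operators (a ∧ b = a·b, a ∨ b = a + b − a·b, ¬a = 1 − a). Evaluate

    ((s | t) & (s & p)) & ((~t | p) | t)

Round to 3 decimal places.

s | t = a + b − a·b on (0.0800, 0.3800) = 0.4296
s & p = a·b on (0.0800, 0.5200) = 0.0416
(s | t) & (s & p) = a·b on (0.4296, 0.0416) = 0.0179
~t = 1 − 0.3800 = 0.6200
~t | p = a + b − a·b on (0.6200, 0.5200) = 0.8176
(~t | p) | t = a + b − a·b on (0.8176, 0.3800) = 0.8869
((s | t) & (s & p)) & ((~t | p) | t) = a·b on (0.0179, 0.8869) = 0.0159

0.016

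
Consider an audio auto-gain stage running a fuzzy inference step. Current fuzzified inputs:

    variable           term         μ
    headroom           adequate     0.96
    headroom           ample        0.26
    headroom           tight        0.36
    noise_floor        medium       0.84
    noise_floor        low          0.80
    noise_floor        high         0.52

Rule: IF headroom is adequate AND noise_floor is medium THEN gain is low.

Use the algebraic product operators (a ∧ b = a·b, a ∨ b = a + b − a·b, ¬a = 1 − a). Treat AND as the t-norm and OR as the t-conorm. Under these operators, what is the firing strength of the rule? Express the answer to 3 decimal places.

firing strength: adequate=0.96, medium=0.84; AND[a·b] → w = 0.8064

0.806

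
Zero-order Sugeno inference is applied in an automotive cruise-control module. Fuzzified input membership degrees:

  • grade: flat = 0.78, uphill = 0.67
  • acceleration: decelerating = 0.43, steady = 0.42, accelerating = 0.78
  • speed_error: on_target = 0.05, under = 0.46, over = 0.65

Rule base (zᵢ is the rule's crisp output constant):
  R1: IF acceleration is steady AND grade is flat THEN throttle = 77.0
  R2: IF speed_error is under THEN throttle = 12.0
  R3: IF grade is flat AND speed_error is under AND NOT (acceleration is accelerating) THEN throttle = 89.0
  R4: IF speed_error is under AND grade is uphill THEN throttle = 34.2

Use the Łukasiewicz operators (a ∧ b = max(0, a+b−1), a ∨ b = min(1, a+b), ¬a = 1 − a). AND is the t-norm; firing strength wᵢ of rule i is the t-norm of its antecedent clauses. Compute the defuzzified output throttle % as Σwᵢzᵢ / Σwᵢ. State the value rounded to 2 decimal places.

32.11

R1 (z=77.0): steady=0.42, flat=0.78; AND[max(0, a+b−1)] → w = 0.20
R2 (z=12.0): under=0.46 → w = 0.46
R3 (z=89.0): flat=0.78, under=0.46, ¬accelerating=1−0.78=0.22; AND[max(0, a+b−1)] → w = 0.00
R4 (z=34.2): under=0.46, uphill=0.67; AND[max(0, a+b−1)] → w = 0.13
Weighted average = (0.20·77.0 + 0.46·12.0 + 0.00·89.0 + 0.13·34.2) / (0.20 + 0.46 + 0.00 + 0.13)
  = 25.3660 / 0.7900 = 32.11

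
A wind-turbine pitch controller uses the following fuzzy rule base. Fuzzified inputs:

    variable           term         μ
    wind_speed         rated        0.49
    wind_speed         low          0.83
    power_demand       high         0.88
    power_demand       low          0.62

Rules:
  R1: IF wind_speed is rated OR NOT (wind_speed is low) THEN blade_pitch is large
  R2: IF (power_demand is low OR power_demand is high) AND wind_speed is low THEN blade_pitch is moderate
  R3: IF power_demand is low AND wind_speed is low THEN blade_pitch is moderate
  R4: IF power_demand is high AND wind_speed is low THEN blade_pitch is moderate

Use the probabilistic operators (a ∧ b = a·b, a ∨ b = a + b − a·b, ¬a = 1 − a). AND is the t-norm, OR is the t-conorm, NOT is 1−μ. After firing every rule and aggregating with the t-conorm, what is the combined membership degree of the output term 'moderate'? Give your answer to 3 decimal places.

0.973

R1: rated=0.49, ¬low=1−0.83=0.17; OR[a + b − a·b] → w = 0.5767
R2: (low=0.62 OR high=0.88) = 0.9544; AND[a·b] with low=0.83 → w = 0.7922
R3: low=0.62, low=0.83; AND[a·b] → w = 0.5146
R4: high=0.88, low=0.83; AND[a·b] → w = 0.7304
Rules with consequent 'moderate': {R2, R3, R4} → strengths 0.7922, 0.5146, 0.7304
Aggregate via t-conorm [a + b − a·b]: 0.9728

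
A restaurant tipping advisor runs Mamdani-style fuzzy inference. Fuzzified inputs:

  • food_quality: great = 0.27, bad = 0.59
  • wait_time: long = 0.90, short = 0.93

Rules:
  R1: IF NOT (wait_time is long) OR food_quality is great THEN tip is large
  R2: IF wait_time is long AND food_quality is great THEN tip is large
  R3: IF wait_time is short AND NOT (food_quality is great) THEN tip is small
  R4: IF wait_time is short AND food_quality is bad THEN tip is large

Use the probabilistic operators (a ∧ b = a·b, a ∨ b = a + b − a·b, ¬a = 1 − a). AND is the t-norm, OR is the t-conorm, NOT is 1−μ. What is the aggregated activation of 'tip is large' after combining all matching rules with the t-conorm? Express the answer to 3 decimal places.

R1: ¬long=1−0.90=0.10, great=0.27; OR[a + b − a·b] → w = 0.3430
R2: long=0.90, great=0.27; AND[a·b] → w = 0.2430
R3: short=0.93, ¬great=1−0.27=0.73; AND[a·b] → w = 0.6789
R4: short=0.93, bad=0.59; AND[a·b] → w = 0.5487
Rules with consequent 'large': {R1, R2, R4} → strengths 0.3430, 0.2430, 0.5487
Aggregate via t-conorm [a + b − a·b]: 0.7755

0.776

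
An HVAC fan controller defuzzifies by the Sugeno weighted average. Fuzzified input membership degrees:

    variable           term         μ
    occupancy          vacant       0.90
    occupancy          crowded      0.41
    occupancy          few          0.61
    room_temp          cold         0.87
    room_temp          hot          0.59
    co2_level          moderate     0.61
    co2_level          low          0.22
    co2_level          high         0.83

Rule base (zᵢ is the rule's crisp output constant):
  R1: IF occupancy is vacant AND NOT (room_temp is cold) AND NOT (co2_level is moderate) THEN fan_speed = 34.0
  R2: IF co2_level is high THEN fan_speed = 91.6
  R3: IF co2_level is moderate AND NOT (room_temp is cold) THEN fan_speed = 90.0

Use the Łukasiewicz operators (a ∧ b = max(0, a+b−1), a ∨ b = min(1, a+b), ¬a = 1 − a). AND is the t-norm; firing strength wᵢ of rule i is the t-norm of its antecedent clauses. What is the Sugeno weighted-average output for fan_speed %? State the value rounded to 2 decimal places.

91.60

R1 (z=34.0): vacant=0.90, ¬cold=1−0.87=0.13, ¬moderate=1−0.61=0.39; AND[max(0, a+b−1)] → w = 0.00
R2 (z=91.6): high=0.83 → w = 0.83
R3 (z=90.0): moderate=0.61, ¬cold=1−0.87=0.13; AND[max(0, a+b−1)] → w = 0.00
Weighted average = (0.00·34.0 + 0.83·91.6 + 0.00·90.0) / (0.00 + 0.83 + 0.00)
  = 76.0280 / 0.8300 = 91.60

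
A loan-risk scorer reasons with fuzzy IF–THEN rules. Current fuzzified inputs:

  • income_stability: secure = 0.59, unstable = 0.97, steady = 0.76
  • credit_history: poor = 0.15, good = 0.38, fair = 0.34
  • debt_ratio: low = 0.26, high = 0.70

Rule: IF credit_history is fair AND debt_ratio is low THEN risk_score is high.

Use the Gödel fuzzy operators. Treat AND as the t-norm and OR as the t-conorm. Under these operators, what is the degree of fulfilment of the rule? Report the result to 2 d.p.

firing strength: fair=0.34, low=0.26; AND[min(a, b)] → w = 0.26

0.26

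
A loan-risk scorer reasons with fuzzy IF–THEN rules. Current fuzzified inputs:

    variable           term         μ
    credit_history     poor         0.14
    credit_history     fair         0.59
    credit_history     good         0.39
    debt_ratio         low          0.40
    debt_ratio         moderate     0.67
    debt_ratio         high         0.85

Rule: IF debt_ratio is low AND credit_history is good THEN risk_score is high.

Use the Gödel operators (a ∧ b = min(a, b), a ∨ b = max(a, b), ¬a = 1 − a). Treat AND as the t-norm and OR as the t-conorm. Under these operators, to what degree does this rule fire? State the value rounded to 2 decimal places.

firing strength: low=0.40, good=0.39; AND[min(a, b)] → w = 0.39

0.39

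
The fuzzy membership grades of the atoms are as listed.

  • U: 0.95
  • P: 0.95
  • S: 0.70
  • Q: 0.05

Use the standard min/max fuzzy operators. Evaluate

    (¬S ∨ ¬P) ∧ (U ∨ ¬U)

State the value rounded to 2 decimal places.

¬S = 1 − 0.70 = 0.30
¬P = 1 − 0.95 = 0.05
¬S ∨ ¬P = max(a, b) on (0.30, 0.05) = 0.30
¬U = 1 − 0.95 = 0.05
U ∨ ¬U = max(a, b) on (0.95, 0.05) = 0.95
(¬S ∨ ¬P) ∧ (U ∨ ¬U) = min(a, b) on (0.30, 0.95) = 0.30

0.30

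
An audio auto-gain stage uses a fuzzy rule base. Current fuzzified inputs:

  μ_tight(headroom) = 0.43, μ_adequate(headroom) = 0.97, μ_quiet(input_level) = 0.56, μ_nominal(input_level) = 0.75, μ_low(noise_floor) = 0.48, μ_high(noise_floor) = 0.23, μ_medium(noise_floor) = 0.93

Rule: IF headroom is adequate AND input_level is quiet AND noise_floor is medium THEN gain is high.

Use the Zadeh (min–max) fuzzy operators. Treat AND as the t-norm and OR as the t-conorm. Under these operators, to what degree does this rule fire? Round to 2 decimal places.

0.56

firing strength: adequate=0.97, quiet=0.56, medium=0.93; AND[min(a, b)] → w = 0.56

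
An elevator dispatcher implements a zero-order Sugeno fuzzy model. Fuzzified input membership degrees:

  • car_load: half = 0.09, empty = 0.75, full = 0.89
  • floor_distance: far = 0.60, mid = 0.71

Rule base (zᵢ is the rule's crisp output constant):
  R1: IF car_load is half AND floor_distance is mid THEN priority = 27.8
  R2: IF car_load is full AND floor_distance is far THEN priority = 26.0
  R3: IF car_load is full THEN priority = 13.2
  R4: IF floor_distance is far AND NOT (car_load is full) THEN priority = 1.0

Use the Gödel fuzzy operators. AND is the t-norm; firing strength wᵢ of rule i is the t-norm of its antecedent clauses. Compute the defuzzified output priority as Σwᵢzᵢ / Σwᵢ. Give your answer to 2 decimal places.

R1 (z=27.8): half=0.09, mid=0.71; AND[min(a, b)] → w = 0.09
R2 (z=26.0): full=0.89, far=0.60; AND[min(a, b)] → w = 0.60
R3 (z=13.2): full=0.89 → w = 0.89
R4 (z=1.0): far=0.60, ¬full=1−0.89=0.11; AND[min(a, b)] → w = 0.11
Weighted average = (0.09·27.8 + 0.60·26.0 + 0.89·13.2 + 0.11·1.0) / (0.09 + 0.60 + 0.89 + 0.11)
  = 29.9600 / 1.6900 = 17.73

17.73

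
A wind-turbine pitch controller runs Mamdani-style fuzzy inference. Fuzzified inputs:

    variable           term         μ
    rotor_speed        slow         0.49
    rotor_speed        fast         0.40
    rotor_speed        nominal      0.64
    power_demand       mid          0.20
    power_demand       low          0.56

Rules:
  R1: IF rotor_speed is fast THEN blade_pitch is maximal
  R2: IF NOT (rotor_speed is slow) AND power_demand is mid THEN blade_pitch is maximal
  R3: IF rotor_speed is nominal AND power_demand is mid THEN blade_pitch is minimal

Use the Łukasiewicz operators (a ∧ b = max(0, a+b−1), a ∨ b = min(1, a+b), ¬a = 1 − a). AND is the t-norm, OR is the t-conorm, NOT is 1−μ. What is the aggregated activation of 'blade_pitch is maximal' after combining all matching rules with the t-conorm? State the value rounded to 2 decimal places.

0.40

R1: fast=0.40 → w = 0.40
R2: ¬slow=1−0.49=0.51, mid=0.20; AND[max(0, a+b−1)] → w = 0.00
R3: nominal=0.64, mid=0.20; AND[max(0, a+b−1)] → w = 0.00
Rules with consequent 'maximal': {R1, R2} → strengths 0.40, 0.00
Aggregate via t-conorm [min(1, a+b)]: 0.40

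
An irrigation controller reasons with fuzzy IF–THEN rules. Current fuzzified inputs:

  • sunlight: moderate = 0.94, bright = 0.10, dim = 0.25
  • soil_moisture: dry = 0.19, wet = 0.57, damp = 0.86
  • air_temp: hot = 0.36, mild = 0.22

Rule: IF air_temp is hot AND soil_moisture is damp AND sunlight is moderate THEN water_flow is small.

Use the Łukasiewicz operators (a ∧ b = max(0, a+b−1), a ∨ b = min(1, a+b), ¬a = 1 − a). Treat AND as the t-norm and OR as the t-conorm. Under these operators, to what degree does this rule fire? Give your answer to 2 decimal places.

firing strength: hot=0.36, damp=0.86, moderate=0.94; AND[max(0, a+b−1)] → w = 0.16

0.16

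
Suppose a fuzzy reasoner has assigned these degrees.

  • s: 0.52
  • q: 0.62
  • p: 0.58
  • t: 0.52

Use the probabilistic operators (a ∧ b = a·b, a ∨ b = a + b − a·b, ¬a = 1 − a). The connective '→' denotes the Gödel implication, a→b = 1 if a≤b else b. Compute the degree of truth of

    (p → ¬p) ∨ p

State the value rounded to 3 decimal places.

¬p = 1 − 0.5800 = 0.4200
p → ¬p  [Gödel: 1 if a≤b else b] with a=0.5800, b=0.4200 → 0.4200
(p → ¬p) ∨ p = a + b − a·b on (0.4200, 0.5800) = 0.7564

0.756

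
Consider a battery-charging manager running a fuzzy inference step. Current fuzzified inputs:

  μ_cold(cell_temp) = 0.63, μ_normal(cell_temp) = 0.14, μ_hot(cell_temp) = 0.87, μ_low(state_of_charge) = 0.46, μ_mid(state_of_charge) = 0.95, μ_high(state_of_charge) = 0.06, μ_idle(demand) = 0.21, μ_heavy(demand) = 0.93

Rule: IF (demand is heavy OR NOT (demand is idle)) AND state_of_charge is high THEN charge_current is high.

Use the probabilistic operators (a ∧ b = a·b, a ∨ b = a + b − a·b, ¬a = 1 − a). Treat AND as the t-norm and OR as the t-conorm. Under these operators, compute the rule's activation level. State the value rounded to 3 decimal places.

firing strength: (heavy=0.93 OR ¬idle=1−0.21=0.79) = 0.9853; AND[a·b] with high=0.06 → w = 0.0591

0.059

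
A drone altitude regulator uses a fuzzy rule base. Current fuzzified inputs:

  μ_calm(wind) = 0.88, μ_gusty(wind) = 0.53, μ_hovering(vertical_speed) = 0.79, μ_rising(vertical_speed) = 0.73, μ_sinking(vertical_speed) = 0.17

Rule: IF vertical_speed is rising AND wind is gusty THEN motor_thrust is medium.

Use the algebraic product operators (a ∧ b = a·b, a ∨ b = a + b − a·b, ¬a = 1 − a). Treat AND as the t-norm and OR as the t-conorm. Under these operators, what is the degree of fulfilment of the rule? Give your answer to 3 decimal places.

0.387

firing strength: rising=0.73, gusty=0.53; AND[a·b] → w = 0.3869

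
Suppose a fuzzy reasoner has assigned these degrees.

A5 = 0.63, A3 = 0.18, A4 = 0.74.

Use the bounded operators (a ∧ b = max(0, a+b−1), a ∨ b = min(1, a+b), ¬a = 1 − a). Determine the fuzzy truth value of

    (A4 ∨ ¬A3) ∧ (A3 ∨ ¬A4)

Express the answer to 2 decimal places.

¬A3 = 1 − 0.18 = 0.82
A4 ∨ ¬A3 = min(1, a+b) on (0.74, 0.82) = 1.00
¬A4 = 1 − 0.74 = 0.26
A3 ∨ ¬A4 = min(1, a+b) on (0.18, 0.26) = 0.44
(A4 ∨ ¬A3) ∧ (A3 ∨ ¬A4) = max(0, a+b−1) on (1.00, 0.44) = 0.44

0.44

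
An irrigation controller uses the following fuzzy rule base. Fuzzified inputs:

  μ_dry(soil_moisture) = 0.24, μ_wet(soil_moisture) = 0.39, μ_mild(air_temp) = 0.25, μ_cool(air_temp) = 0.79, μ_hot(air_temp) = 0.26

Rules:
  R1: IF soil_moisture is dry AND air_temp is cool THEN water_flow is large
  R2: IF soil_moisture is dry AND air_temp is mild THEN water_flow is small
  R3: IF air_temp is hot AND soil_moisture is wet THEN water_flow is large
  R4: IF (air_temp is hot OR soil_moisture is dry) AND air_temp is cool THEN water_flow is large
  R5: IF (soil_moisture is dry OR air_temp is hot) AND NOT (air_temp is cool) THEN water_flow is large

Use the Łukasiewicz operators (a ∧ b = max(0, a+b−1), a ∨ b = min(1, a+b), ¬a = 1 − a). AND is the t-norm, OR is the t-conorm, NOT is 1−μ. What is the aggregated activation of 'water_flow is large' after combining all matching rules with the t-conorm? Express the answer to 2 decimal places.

R1: dry=0.24, cool=0.79; AND[max(0, a+b−1)] → w = 0.03
R2: dry=0.24, mild=0.25; AND[max(0, a+b−1)] → w = 0.00
R3: hot=0.26, wet=0.39; AND[max(0, a+b−1)] → w = 0.00
R4: (hot=0.26 OR dry=0.24) = 0.50; AND[max(0, a+b−1)] with cool=0.79 → w = 0.29
R5: (dry=0.24 OR hot=0.26) = 0.50; AND[max(0, a+b−1)] with ¬cool=1−0.79=0.21 → w = 0.00
Rules with consequent 'large': {R1, R3, R4, R5} → strengths 0.03, 0.00, 0.29, 0.00
Aggregate via t-conorm [min(1, a+b)]: 0.32

0.32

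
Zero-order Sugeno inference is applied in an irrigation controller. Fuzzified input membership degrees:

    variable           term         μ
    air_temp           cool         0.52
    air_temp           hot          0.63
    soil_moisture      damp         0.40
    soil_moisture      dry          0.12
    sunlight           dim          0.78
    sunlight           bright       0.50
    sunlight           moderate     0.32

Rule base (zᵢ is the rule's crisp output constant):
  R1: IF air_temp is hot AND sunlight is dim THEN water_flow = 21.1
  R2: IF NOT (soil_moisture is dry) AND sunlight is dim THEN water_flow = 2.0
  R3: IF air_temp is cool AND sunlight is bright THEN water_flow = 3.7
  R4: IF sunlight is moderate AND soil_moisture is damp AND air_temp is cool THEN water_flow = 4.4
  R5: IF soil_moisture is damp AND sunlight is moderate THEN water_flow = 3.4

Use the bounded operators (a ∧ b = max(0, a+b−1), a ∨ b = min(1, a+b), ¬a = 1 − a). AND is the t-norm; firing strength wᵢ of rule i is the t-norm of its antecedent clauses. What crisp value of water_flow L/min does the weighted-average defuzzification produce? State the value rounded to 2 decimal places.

R1 (z=21.1): hot=0.63, dim=0.78; AND[max(0, a+b−1)] → w = 0.41
R2 (z=2.0): ¬dry=1−0.12=0.88, dim=0.78; AND[max(0, a+b−1)] → w = 0.66
R3 (z=3.7): cool=0.52, bright=0.50; AND[max(0, a+b−1)] → w = 0.02
R4 (z=4.4): moderate=0.32, damp=0.40, cool=0.52; AND[max(0, a+b−1)] → w = 0.00
R5 (z=3.4): damp=0.40, moderate=0.32; AND[max(0, a+b−1)] → w = 0.00
Weighted average = (0.41·21.1 + 0.66·2.0 + 0.02·3.7 + 0.00·4.4 + 0.00·3.4) / (0.41 + 0.66 + 0.02 + 0.00 + 0.00)
  = 10.0450 / 1.0900 = 9.22

9.22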